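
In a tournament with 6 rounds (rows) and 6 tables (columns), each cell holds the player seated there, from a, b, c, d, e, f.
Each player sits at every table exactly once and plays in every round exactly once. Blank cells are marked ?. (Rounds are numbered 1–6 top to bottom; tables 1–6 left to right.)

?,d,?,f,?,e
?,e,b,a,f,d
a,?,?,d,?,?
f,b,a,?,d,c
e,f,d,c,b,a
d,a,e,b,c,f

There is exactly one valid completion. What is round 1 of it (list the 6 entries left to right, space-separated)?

Round 1, table 3: round 1 has {d, e, f} and table 3 has {a, b, d, e}, leaving only c.
Round 1, table 1: round 1 has {c, d, e, f} and table 1 has {a, d, e, f}, leaving only b.
Round 1, table 5: round 1 has {b, c, d, e, f} and table 5 has {b, c, d, f}, leaving only a.
So round 1 reads: b d c f a e.

b d c f a e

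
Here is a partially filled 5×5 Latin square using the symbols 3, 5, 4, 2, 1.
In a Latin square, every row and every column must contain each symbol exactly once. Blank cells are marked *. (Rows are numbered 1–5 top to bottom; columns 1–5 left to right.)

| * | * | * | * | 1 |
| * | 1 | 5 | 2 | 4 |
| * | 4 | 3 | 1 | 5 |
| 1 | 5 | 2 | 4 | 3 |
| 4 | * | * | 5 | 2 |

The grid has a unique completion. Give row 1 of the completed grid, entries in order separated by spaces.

Row 1, column 3: row 1 has {1} and column 3 has {3, 5, 2}, leaving only 4.
Row 1, column 4: row 1 has {4, 1} and column 4 has {5, 4, 2, 1}, leaving only 3.
Row 1, column 2: row 1 has {3, 4, 1} and column 2 has {5, 4, 1}, leaving only 2.
Row 1, column 1: row 1 has {3, 4, 2, 1} and column 1 has {4, 1}, leaving only 5.
So row 1 reads: 5 2 4 3 1.

5 2 4 3 1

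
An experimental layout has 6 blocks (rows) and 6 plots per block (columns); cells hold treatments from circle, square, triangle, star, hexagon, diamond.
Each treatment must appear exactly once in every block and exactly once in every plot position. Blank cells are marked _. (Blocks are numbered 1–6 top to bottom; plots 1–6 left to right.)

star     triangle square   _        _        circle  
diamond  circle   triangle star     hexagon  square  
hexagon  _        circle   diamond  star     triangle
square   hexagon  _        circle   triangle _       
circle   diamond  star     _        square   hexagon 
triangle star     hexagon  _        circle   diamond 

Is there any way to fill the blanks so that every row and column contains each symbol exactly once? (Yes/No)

No block or plot among the givens repeats a symbol, and propagating forced cells runs into no contradiction.
One valid completion exists (for instance, star triangle square hexagon diamond circle / diamond circle triangle star hexagon square / hexagon square circle diamond star triangle / square hexagon diamond circle triangle star / circle diamond star triangle square hexagon / triangle star hexagon square circle diamond).

Yes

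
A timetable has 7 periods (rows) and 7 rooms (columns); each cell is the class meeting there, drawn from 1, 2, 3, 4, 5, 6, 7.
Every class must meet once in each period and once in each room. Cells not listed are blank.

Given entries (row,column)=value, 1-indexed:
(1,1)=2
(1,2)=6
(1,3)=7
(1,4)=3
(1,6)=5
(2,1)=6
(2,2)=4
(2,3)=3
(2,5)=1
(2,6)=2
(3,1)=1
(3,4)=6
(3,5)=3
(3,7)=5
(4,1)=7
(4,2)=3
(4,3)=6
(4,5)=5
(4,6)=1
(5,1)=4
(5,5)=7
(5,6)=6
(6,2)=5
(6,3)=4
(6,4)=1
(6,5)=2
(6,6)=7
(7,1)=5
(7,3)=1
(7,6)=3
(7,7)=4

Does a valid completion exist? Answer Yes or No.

No period or room among the givens repeats a symbol, and propagating forced cells runs into no contradiction.
One valid completion exists (for instance, 2 6 7 3 4 5 1 / 6 4 3 5 1 2 7 / 1 7 2 6 3 4 5 / 7 3 6 4 5 1 2 / 4 1 5 2 7 6 3 / 3 5 4 1 2 7 6 / 5 2 1 7 6 3 4).

Yes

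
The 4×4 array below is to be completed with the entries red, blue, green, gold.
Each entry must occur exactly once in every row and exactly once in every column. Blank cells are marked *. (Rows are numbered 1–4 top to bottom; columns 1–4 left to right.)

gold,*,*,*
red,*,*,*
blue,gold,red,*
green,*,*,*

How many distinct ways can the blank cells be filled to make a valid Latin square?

Row 1, column 2: eliminating its row and column leaves {red, blue, green}.
Row 1, column 3: eliminating its row and column leaves {blue, green}.
Row 1, column 4: eliminating its row and column leaves {red, blue, green}.
Row 2, column 2: eliminating its row and column leaves {blue, green}.
Row 2, column 3: eliminating its row and column leaves {blue, green, gold}.
Row 2, column 4: eliminating its row and column leaves {blue, green, gold}.
Row 3, column 4: eliminating its row and column leaves {green}.
Row 4, column 2: eliminating its row and column leaves {red, blue}.
Row 4, column 3: eliminating its row and column leaves {blue, gold}.
Row 4, column 4: eliminating its row and column leaves {red, blue, gold}.
Enumerating the assignments across these blanks that avoid any row or column repeat gives 4 completions.

4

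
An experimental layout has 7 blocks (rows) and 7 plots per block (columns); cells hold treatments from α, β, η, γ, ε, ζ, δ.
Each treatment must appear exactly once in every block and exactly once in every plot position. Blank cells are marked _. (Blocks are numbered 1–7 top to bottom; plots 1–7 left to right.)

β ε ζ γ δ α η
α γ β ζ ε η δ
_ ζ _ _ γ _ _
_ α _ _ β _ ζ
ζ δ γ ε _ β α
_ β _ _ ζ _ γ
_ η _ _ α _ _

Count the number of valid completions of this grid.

Block 3, plot 1: eliminating its block and plot leaves {η, ε, δ}.
Block 3, plot 3: eliminating its block and plot leaves {α, η, ε, δ}.
Block 3, plot 4: eliminating its block and plot leaves {α, β, η, δ}.
Block 3, plot 6: eliminating its block and plot leaves {ε, δ}.
Block 3, plot 7: eliminating its block and plot leaves {β, ε}.
Block 4, plot 1: eliminating its block and plot leaves {η, γ, ε, δ}.
Block 4, plot 3: eliminating its block and plot leaves {η, ε, δ}.
Block 4, plot 4: eliminating its block and plot leaves {η, δ}.
Block 4, plot 6: eliminating its block and plot leaves {γ, ε, δ}.
Block 5, plot 5: eliminating its block and plot leaves {η}.
Block 6, plot 1: eliminating its block and plot leaves {η, ε, δ}.
Block 6, plot 3: eliminating its block and plot leaves {α, η, ε, δ}.
Block 6, plot 4: eliminating its block and plot leaves {α, η, δ}.
Block 6, plot 6: eliminating its block and plot leaves {ε, δ}.
Block 7, plot 1: eliminating its block and plot leaves {γ, ε, δ}.
Block 7, plot 3: eliminating its block and plot leaves {ε, δ}.
Block 7, plot 4: eliminating its block and plot leaves {β, δ}.
Block 7, plot 6: eliminating its block and plot leaves {γ, ε, ζ, δ}.
Block 7, plot 7: eliminating its block and plot leaves {β, ε}.
Enumerating the assignments across these blanks that avoid any block or plot repeat gives 9 completions.

9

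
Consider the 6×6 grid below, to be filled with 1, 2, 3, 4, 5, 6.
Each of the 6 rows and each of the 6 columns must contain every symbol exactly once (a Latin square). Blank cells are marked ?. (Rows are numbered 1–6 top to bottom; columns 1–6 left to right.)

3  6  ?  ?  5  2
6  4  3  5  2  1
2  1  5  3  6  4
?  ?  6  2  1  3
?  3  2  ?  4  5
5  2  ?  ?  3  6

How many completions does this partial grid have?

2

Row 1, column 3: eliminating its row and column leaves {1, 4}.
Row 1, column 4: eliminating its row and column leaves {1, 4}.
Row 4, column 1: eliminating its row and column leaves {4}.
Row 4, column 2: eliminating its row and column leaves {5}.
Row 5, column 1: eliminating its row and column leaves {1}.
Row 5, column 4: eliminating its row and column leaves {1, 6}.
Row 6, column 3: eliminating its row and column leaves {1, 4}.
Row 6, column 4: eliminating its row and column leaves {1, 4}.
Enumerating the assignments across these blanks that avoid any row or column repeat gives 2 completions.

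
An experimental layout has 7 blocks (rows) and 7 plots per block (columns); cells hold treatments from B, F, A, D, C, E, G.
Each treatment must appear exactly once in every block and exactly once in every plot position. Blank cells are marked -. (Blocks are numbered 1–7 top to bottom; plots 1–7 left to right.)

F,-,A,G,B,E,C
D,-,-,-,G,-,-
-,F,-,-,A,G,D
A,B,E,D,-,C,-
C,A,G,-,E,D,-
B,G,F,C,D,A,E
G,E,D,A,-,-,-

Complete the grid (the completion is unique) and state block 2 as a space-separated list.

D C B E G F A

Block 2, plot 2: block 2 has {D, G} and plot 2 has {B, F, A, E, G}, leaving only C.
Block 2, plot 3: block 2 has {D, C, G} and plot 3 has {F, A, D, E, G}, leaving only B.
Block 2, plot 6: block 2 has {B, D, C, G} and plot 6 has {A, D, C, E, G}, leaving only F.
Block 2, plot 4: block 2 has {B, F, D, C, G} and plot 4 has {A, D, C, G}, leaving only E.
Block 2, plot 7: block 2 has {B, F, D, C, E, G} and plot 7 has {D, C, E}, leaving only A.
So block 2 reads: D C B E G F A.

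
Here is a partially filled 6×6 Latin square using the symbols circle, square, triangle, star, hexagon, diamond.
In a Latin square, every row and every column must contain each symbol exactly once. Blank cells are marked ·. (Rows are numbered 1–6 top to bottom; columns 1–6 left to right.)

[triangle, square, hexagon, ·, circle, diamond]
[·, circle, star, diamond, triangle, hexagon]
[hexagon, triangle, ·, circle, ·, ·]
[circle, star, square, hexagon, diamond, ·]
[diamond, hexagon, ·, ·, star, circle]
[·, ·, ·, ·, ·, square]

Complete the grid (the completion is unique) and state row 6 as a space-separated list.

star diamond circle triangle hexagon square

Row 6, column 1: row 6 has {square} and column 1 has {circle, triangle, hexagon, diamond}, leaving only star.
Row 6, column 2: row 6 has {square, star} and column 2 has {circle, square, triangle, star, hexagon}, leaving only diamond.
Row 6, column 4: row 6 has {square, star, diamond} and column 4 has {circle, hexagon, diamond}, leaving only triangle.
Row 6, column 3: row 6 has {square, triangle, star, diamond} and column 3 has {square, star, hexagon}, leaving only circle.
Row 6, column 5: row 6 has {circle, square, triangle, star, diamond} and column 5 has {circle, triangle, star, diamond}, leaving only hexagon.
So row 6 reads: star diamond circle triangle hexagon square.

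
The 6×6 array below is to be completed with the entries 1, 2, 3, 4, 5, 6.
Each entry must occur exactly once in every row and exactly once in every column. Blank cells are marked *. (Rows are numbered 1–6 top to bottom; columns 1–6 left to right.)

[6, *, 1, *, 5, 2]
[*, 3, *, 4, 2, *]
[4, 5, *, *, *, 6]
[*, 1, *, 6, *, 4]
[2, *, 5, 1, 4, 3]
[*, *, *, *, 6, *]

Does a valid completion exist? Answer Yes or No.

No row or column among the givens repeats a symbol, and propagating forced cells runs into no contradiction.
One valid completion exists (for instance, 6 4 1 3 5 2 / 1 3 6 4 2 5 / 4 5 3 2 1 6 / 5 1 2 6 3 4 / 2 6 5 1 4 3 / 3 2 4 5 6 1).

Yes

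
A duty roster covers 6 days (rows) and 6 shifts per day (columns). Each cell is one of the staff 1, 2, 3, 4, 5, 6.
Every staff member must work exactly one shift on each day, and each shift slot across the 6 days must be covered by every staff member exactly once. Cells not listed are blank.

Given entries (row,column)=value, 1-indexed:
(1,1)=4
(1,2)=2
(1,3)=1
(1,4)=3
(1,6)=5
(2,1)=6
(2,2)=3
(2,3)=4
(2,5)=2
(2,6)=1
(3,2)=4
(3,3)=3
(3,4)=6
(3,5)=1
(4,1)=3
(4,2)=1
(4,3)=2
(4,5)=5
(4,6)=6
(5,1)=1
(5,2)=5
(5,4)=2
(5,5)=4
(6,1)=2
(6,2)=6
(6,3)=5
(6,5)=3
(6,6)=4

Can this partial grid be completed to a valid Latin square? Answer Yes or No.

Yes

No day or shift among the givens repeats a symbol, and propagating forced cells runs into no contradiction.
One valid completion exists (for instance, 4 2 1 3 6 5 / 6 3 4 5 2 1 / 5 4 3 6 1 2 / 3 1 2 4 5 6 / 1 5 6 2 4 3 / 2 6 5 1 3 4).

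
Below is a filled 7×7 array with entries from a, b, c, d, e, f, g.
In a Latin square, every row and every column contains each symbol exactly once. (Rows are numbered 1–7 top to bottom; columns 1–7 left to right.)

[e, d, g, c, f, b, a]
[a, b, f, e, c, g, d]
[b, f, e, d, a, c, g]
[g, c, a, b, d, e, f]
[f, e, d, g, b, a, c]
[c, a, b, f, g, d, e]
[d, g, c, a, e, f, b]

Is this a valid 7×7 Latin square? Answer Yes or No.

Each row is a permutation of the 7 symbols, and so is each column.

Yes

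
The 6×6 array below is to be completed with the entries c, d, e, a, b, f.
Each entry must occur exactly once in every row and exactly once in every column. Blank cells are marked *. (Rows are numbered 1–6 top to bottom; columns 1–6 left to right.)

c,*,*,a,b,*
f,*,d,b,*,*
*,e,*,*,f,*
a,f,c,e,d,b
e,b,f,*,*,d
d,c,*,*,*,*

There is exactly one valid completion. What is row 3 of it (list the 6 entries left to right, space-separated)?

b e a d f c

Row 3, column 1: row 3 has {e, f} and column 1 has {c, d, e, a, f}, leaving only b.
Row 3, column 3: row 3 has {e, b, f} and column 3 has {c, d, f}, leaving only a.
Row 3, column 6: row 3 has {e, a, b, f} and column 6 has {d, b}, leaving only c.
Row 3, column 4: row 3 has {c, e, a, b, f} and column 4 has {e, a, b}, leaving only d.
So row 3 reads: b e a d f c.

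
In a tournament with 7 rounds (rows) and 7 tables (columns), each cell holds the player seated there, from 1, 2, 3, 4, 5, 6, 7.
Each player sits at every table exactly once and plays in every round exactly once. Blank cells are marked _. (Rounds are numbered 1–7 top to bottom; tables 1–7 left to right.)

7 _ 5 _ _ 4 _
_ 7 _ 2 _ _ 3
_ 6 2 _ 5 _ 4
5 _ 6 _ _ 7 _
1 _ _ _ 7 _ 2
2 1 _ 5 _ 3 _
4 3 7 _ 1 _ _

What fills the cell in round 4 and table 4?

3

Round 1, table 2: round 1 has {4, 5, 7} and table 2 has {1, 3, 6, 7}, leaving only 2.
Round 2, table 1: round 2 has {2, 3, 7} and table 1 has {1, 2, 4, 5, 7}, leaving only 6.
Round 2, table 5: round 2 has {2, 3, 6, 7} and table 5 has {1, 5, 7}, leaving only 4.
Round 2, table 3: round 2 has {2, 3, 4, 6, 7} and table 3 has {2, 5, 6, 7}, leaving only 1.
Round 2, table 6: round 2 has {1, 2, 3, 4, 6, 7} and table 6 has {3, 4, 7}, leaving only 5.
Round 3, table 1: round 3 has {2, 4, 5, 6} and table 1 has {1, 2, 4, 5, 6, 7}, leaving only 3.
Round 3, table 6: round 3 has {2, 3, 4, 5, 6} and table 6 has {3, 4, 5, 7}, leaving only 1.
Round 3, table 4: round 3 has {1, 2, 3, 4, 5, 6} and table 4 has {2, 5}, leaving only 7.
Round 4, table 2: round 4 has {5, 6, 7} and table 2 has {1, 2, 3, 6, 7}, leaving only 4.
Round 4, table 7: round 4 has {4, 5, 6, 7} and table 7 has {2, 3, 4}, leaving only 1.
Round 4 already has {1, 4, 5, 6, 7} and table 4 already has {2, 5, 7}, so round 4, table 4 must be 3.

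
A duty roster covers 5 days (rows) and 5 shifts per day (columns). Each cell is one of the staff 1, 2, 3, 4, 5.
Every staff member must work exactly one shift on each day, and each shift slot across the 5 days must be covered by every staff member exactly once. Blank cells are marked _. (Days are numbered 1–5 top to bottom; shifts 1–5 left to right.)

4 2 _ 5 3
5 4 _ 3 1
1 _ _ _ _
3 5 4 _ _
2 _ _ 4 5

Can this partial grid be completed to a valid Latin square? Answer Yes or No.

Yes

No day or shift among the givens repeats a symbol, and propagating forced cells runs into no contradiction.
One valid completion exists (for instance, 4 2 1 5 3 / 5 4 2 3 1 / 1 3 5 2 4 / 3 5 4 1 2 / 2 1 3 4 5).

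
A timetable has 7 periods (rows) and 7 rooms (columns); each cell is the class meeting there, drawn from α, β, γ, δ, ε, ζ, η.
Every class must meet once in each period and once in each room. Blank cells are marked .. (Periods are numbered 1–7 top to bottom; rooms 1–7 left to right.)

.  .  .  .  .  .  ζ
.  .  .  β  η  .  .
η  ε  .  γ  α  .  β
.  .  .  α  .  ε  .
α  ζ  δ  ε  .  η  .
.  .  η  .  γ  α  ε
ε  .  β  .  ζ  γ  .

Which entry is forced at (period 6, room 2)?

Period 3, room 3: period 3 has {α, β, γ, ε, η} and room 3 has {β, δ, η}, leaving only ζ.
Period 3, room 6: period 3 has {α, β, γ, ε, ζ, η} and room 6 has {α, γ, ε, η}, leaving only δ.
Period 1, room 6: period 1 has {ζ} and room 6 has {α, γ, δ, ε, η}, leaving only β.
Period 2, room 6: period 2 has {β, η} and room 6 has {α, β, γ, δ, ε, η}, leaving only ζ.
Period 4, room 3: period 4 has {α, ε} and room 3 has {β, δ, ζ, η}, leaving only γ.
Period 5, room 5: period 5 has {α, δ, ε, ζ, η} and room 5 has {α, γ, ζ, η}, leaving only β.
Period 4, room 5: period 4 has {α, γ, ε} and room 5 has {α, β, γ, ζ, η}, leaving only δ.
Period 1, room 5: period 1 has {β, ζ} and room 5 has {α, β, γ, δ, ζ, η}, leaving only ε.
Period 1, room 3: period 1 has {β, ε, ζ} and room 3 has {β, γ, δ, ζ, η}, leaving only α.
Period 2, room 3: period 2 has {β, ζ, η} and room 3 has {α, β, γ, δ, ζ, η}, leaving only ε.
Period 4, room 7: period 4 has {α, γ, δ, ε} and room 7 has {β, ε, ζ}, leaving only η.
Period 4, room 2: period 4 has {α, γ, δ, ε, η} and room 2 has {ε, ζ}, leaving only β.
Period 6 already has {α, γ, ε, η} and room 2 already has {β, ε, ζ}, so period 6, room 2 must be δ.

δ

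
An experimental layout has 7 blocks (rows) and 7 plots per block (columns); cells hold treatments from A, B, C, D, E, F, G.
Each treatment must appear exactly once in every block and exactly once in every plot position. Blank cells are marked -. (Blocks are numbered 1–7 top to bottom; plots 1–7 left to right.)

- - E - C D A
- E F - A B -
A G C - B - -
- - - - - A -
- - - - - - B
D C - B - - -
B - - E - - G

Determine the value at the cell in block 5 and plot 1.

C

Block 5, plot 1 is narrowed to {C, E, F, G}.
If it were E, propagating the remaining blanks reaches a contradiction.
If it were F, then block 6, plot 7 would be left with no valid symbol.
If it were G, then block 2, plot 7 would be left with no valid symbol.
So block 5, plot 1 must be C.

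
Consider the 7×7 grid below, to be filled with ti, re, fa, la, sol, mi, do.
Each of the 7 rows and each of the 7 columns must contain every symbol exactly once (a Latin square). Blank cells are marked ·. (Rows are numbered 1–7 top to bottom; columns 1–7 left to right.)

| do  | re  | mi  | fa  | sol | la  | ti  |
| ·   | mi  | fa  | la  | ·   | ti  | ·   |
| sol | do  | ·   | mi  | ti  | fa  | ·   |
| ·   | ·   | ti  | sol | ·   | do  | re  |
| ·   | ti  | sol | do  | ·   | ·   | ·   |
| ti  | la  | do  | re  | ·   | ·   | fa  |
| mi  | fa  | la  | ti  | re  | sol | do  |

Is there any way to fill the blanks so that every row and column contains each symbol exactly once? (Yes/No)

No

Row 4, column 2: row 4 together with column 2 already contain {ti, re, fa, la, sol, mi, do} — every symbol — so nothing can go there. The grid has no valid completion.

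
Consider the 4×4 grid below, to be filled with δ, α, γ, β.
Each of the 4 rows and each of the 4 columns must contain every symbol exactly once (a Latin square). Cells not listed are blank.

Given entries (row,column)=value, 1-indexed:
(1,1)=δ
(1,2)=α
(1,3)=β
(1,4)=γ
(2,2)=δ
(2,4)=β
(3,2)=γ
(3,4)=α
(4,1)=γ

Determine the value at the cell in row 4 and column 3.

Row 2, column 1: row 2 has {δ, β} and column 1 has {δ, γ}, leaving only α.
Row 2, column 3: row 2 has {δ, α, β} and column 3 has {β}, leaving only γ.
Row 3, column 1: row 3 has {α, γ} and column 1 has {δ, α, γ}, leaving only β.
Row 3, column 3: row 3 has {α, γ, β} and column 3 has {γ, β}, leaving only δ.
Row 4 already has {γ} and column 3 already has {δ, γ, β}, so row 4, column 3 must be α.

α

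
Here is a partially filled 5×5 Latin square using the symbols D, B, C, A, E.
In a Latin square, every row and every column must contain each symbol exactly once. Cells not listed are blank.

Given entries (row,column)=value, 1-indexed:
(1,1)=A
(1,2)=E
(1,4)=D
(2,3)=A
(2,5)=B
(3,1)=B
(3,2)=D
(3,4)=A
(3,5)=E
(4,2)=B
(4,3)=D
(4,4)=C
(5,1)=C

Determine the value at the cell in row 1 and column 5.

Row 1 already has {D, A, E} and column 5 already has {B, E}, so row 1, column 5 must be C.

C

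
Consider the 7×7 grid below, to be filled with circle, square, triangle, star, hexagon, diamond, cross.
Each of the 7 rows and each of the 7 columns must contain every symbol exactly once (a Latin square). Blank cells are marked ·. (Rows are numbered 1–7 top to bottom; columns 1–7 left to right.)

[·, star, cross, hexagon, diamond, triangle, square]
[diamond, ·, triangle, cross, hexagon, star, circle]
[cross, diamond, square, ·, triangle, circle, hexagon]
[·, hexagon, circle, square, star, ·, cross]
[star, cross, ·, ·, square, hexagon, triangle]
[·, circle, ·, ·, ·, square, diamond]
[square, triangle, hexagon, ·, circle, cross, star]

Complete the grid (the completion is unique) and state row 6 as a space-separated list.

Row 6, column 3: row 6 has {circle, square, diamond} and column 3 has {circle, square, triangle, hexagon, cross}, leaving only star.
Row 6, column 4: row 6 has {circle, square, star, diamond} and column 4 has {square, hexagon, cross}, leaving only triangle.
Row 6, column 1: row 6 has {circle, square, triangle, star, diamond} and column 1 has {square, star, diamond, cross}, leaving only hexagon.
Row 6, column 5: row 6 has {circle, square, triangle, star, hexagon, diamond} and column 5 has {circle, square, triangle, star, hexagon, diamond}, leaving only cross.
So row 6 reads: hexagon circle star triangle cross square diamond.

hexagon circle star triangle cross square diamond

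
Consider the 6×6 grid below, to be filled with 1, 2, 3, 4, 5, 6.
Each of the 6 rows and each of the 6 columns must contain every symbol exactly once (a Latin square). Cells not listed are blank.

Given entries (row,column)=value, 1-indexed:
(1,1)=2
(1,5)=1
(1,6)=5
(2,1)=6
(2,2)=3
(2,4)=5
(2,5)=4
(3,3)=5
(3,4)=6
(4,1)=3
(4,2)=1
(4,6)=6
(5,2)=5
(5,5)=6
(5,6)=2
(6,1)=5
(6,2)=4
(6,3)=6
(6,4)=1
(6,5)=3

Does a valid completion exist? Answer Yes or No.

No

Row 6, column 6: row 6 together with column 6 already contain {1, 2, 3, 4, 5, 6} — every symbol — so nothing can go there. The grid has no valid completion.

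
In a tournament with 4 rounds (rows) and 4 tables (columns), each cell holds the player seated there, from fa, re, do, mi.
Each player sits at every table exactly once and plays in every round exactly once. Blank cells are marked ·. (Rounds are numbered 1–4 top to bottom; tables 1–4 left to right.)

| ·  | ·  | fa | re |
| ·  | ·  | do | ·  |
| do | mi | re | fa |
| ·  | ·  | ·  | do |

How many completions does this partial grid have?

2

Round 1, table 1: eliminating its round and table leaves {mi}.
Round 1, table 2: eliminating its round and table leaves {do}.
Round 2, table 1: eliminating its round and table leaves {fa, re, mi}.
Round 2, table 2: eliminating its round and table leaves {fa, re}.
Round 2, table 4: eliminating its round and table leaves {mi}.
Round 4, table 1: eliminating its round and table leaves {fa, re, mi}.
Round 4, table 2: eliminating its round and table leaves {fa, re}.
Round 4, table 3: eliminating its round and table leaves {mi}.
Enumerating the assignments across these blanks that avoid any round or table repeat gives 2 completions.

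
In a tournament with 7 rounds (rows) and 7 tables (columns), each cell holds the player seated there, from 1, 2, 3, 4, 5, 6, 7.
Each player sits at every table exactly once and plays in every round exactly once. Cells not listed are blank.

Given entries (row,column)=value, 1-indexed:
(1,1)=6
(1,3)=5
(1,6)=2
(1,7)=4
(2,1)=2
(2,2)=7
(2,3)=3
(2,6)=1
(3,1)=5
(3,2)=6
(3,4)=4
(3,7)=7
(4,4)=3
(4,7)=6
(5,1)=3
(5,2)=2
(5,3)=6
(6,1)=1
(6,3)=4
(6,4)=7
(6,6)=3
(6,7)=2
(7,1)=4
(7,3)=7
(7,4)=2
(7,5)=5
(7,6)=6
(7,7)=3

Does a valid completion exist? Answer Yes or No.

No

Round 3, table 6: round 3 together with table 6 already contain {1, 2, 3, 4, 5, 6, 7} — every symbol — so nothing can go there. The grid has no valid completion.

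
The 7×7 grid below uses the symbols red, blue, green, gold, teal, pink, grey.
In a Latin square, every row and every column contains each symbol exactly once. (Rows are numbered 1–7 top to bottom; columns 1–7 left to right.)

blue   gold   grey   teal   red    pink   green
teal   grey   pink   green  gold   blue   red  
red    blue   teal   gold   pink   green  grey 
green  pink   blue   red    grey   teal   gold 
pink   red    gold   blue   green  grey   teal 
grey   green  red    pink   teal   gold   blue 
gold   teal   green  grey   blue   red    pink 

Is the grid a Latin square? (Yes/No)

Yes

Each row is a permutation of the 7 symbols, and so is each column.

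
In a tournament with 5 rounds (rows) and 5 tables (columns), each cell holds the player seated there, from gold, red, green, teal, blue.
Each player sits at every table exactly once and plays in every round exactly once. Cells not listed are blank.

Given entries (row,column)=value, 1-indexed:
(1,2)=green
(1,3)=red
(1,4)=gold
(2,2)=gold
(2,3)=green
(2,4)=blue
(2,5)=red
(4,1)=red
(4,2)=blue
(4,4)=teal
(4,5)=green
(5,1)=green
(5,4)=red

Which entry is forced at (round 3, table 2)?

Round 2, table 1: round 2 has {gold, red, green, blue} and table 1 has {red, green}, leaving only teal.
Round 1, table 1: round 1 has {gold, red, green} and table 1 has {red, green, teal}, leaving only blue.
Round 1, table 5: round 1 has {gold, red, green, blue} and table 5 has {red, green}, leaving only teal.
Round 3, table 1: round 3 has {} and table 1 has {red, green, teal, blue}, leaving only gold.
Round 3, table 4: round 3 has {gold} and table 4 has {gold, red, teal, blue}, leaving only green.
Round 3, table 5: round 3 has {gold, green} and table 5 has {red, green, teal}, leaving only blue.
Round 3, table 3: round 3 has {gold, green, blue} and table 3 has {red, green}, leaving only teal.
Round 3 already has {gold, green, teal, blue} and table 2 already has {gold, green, blue}, so round 3, table 2 must be red.

red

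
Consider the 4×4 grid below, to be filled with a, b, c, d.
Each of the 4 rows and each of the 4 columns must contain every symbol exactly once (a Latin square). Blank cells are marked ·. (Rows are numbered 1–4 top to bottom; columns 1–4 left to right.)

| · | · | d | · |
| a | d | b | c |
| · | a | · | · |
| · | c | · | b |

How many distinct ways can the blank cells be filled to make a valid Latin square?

Row 1, column 1: eliminating its row and column leaves {b, c}.
Row 1, column 2: eliminating its row and column leaves {b}.
Row 1, column 4: eliminating its row and column leaves {a}.
Row 3, column 1: eliminating its row and column leaves {b, c, d}.
Row 3, column 3: eliminating its row and column leaves {c}.
Row 3, column 4: eliminating its row and column leaves {d}.
Row 4, column 1: eliminating its row and column leaves {d}.
Row 4, column 3: eliminating its row and column leaves {a}.
Only one assignment across all blanks avoids any row or column repeat, giving 1 completion.

1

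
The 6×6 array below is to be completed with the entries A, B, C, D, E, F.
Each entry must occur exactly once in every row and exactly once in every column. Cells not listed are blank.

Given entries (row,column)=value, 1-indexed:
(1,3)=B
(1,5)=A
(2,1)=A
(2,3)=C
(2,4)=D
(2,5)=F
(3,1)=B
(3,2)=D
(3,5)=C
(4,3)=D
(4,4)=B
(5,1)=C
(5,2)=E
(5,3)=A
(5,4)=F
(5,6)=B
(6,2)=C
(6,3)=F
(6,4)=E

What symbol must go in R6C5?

Row 1, column 2: row 1 has {A, B} and column 2 has {C, D, E}, leaving only F.
Row 1, column 4: row 1 has {A, B, F} and column 4 has {B, D, E, F}, leaving only C.
Row 2, column 2: row 2 has {A, C, D, F} and column 2 has {C, D, E, F}, leaving only B.
Row 2, column 6: row 2 has {A, B, C, D, F} and column 6 has {B}, leaving only E.
Row 1, column 6: row 1 has {A, B, C, F} and column 6 has {B, E}, leaving only D.
Row 1, column 1: row 1 has {A, B, C, D, F} and column 1 has {A, B, C}, leaving only E.
Row 3, column 3: row 3 has {B, C, D} and column 3 has {A, B, C, D, F}, leaving only E.
Row 3, column 4: row 3 has {B, C, D, E} and column 4 has {B, C, D, E, F}, leaving only A.
Row 3, column 6: row 3 has {A, B, C, D, E} and column 6 has {B, D, E}, leaving only F.
Row 4, column 1: row 4 has {B, D} and column 1 has {A, B, C, E}, leaving only F.
Row 4, column 2: row 4 has {B, D, F} and column 2 has {B, C, D, E, F}, leaving only A.
Row 4, column 5: row 4 has {A, B, D, F} and column 5 has {A, C, F}, leaving only E.
Row 4, column 6: row 4 has {A, B, D, E, F} and column 6 has {B, D, E, F}, leaving only C.
Row 5, column 5: row 5 has {A, B, C, E, F} and column 5 has {A, C, E, F}, leaving only D.
Row 6 already has {C, E, F} and column 5 already has {A, C, D, E, F}, so row 6, column 5 must be B.

B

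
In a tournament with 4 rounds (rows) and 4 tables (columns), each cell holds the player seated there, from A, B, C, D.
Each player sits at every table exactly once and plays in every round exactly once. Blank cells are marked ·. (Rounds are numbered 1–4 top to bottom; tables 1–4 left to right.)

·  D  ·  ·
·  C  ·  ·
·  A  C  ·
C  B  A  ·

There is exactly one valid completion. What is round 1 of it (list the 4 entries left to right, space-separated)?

A D B C

Round 1, table 3: round 1 has {D} and table 3 has {A, C}, leaving only B.
Round 1, table 1: round 1 has {B, D} and table 1 has {C}, leaving only A.
Round 1, table 4: round 1 has {A, B, D} and table 4 has {}, leaving only C.
So round 1 reads: A D B C.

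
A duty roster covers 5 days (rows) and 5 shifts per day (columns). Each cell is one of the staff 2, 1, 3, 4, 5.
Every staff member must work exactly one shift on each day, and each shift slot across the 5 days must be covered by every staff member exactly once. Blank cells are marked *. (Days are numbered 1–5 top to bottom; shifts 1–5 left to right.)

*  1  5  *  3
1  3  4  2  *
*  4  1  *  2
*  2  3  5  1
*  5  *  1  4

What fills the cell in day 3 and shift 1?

Day 1, shift 4: day 1 has {1, 3, 5} and shift 4 has {2, 1, 5}, leaving only 4.
Day 1, shift 1: day 1 has {1, 3, 4, 5} and shift 1 has {1}, leaving only 2.
Day 2, shift 5: day 2 has {2, 1, 3, 4} and shift 5 has {2, 1, 3, 4}, leaving only 5.
Day 3, shift 4: day 3 has {2, 1, 4} and shift 4 has {2, 1, 4, 5}, leaving only 3.
Day 3 already has {2, 1, 3, 4} and shift 1 already has {2, 1}, so day 3, shift 1 must be 5.

5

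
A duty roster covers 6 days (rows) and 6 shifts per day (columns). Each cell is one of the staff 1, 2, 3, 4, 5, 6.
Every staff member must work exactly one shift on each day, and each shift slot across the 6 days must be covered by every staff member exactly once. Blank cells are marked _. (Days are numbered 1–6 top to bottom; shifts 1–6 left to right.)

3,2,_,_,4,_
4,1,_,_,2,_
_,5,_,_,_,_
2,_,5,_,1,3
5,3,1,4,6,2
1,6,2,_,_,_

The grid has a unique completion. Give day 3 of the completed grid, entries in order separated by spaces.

6 5 4 2 3 1

Day 3, shift 1: day 3 has {5} and shift 1 has {1, 2, 3, 4, 5}, leaving only 6.
Day 3, shift 5: day 3 has {5, 6} and shift 5 has {1, 2, 4, 6}, leaving only 3.
Day 3, shift 3: day 3 has {3, 5, 6} and shift 3 has {1, 2, 5}, leaving only 4.
Day 3, shift 6: day 3 has {3, 4, 5, 6} and shift 6 has {2, 3}, leaving only 1.
Day 3, shift 4: day 3 has {1, 3, 4, 5, 6} and shift 4 has {4}, leaving only 2.
So day 3 reads: 6 5 4 2 3 1.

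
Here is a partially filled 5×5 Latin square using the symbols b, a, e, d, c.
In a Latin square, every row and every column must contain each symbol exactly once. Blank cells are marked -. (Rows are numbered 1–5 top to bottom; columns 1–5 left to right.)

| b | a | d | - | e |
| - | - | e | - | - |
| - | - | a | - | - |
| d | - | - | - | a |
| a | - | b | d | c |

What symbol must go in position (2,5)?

Row 1, column 4: row 1 has {b, a, e, d} and column 4 has {d}, leaving only c.
Row 2, column 1: row 2 has {e} and column 1 has {b, a, d}, leaving only c.
Row 3, column 1: row 3 has {a} and column 1 has {b, a, d, c}, leaving only e.
Row 3, column 4: row 3 has {a, e} and column 4 has {d, c}, leaving only b.
Row 2, column 4: row 2 has {e, c} and column 4 has {b, d, c}, leaving only a.
Row 3, column 5: row 3 has {b, a, e} and column 5 has {a, e, c}, leaving only d.
Row 2 already has {a, e, c} and column 5 already has {a, e, d, c}, so row 2, column 5 must be b.

b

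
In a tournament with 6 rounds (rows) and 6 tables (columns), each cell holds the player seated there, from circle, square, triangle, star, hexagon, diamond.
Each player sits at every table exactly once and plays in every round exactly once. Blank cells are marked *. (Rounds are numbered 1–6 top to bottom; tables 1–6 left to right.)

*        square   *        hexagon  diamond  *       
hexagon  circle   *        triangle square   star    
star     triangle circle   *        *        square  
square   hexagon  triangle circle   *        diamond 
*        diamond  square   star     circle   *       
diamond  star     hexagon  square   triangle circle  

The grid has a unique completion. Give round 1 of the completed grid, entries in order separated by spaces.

Round 1, table 3: round 1 has {square, hexagon, diamond} and table 3 has {circle, square, triangle, hexagon}, leaving only star.
Round 1, table 6: round 1 has {square, star, hexagon, diamond} and table 6 has {circle, square, star, diamond}, leaving only triangle.
Round 1, table 1: round 1 has {square, triangle, star, hexagon, diamond} and table 1 has {square, star, hexagon, diamond}, leaving only circle.
So round 1 reads: circle square star hexagon diamond triangle.

circle square star hexagon diamond triangle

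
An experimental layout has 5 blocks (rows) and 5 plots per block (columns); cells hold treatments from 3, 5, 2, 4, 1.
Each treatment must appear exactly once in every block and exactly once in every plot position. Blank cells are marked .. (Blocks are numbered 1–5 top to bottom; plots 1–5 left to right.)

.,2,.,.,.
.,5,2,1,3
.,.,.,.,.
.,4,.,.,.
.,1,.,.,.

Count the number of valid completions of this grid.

56

Block 1, plot 1: eliminating its block and plot leaves {3, 5, 4, 1}.
Block 1, plot 3: eliminating its block and plot leaves {3, 5, 4, 1}.
Block 1, plot 4: eliminating its block and plot leaves {3, 5, 4}.
Block 1, plot 5: eliminating its block and plot leaves {5, 4, 1}.
Block 2, plot 1: eliminating its block and plot leaves {4}.
Block 3, plot 1: eliminating its block and plot leaves {3, 5, 2, 4, 1}.
Block 3, plot 2: eliminating its block and plot leaves {3}.
Block 3, plot 3: eliminating its block and plot leaves {3, 5, 4, 1}.
Block 3, plot 4: eliminating its block and plot leaves {3, 5, 2, 4}.
Block 3, plot 5: eliminating its block and plot leaves {5, 2, 4, 1}.
Block 4, plot 1: eliminating its block and plot leaves {3, 5, 2, 1}.
Block 4, plot 3: eliminating its block and plot leaves {3, 5, 1}.
Block 4, plot 4: eliminating its block and plot leaves {3, 5, 2}.
Block 4, plot 5: eliminating its block and plot leaves {5, 2, 1}.
Block 5, plot 1: eliminating its block and plot leaves {3, 5, 2, 4}.
Block 5, plot 3: eliminating its block and plot leaves {3, 5, 4}.
Block 5, plot 4: eliminating its block and plot leaves {3, 5, 2, 4}.
Block 5, plot 5: eliminating its block and plot leaves {5, 2, 4}.
Enumerating the assignments across these blanks that avoid any block or plot repeat gives 56 completions.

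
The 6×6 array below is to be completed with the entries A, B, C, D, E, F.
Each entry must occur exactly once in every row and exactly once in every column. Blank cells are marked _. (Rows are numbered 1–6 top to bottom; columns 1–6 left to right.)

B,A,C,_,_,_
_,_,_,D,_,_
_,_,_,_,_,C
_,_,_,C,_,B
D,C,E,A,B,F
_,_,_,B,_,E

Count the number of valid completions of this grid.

Row 1, column 4: eliminating its row and column leaves {E, F}.
Row 1, column 5: eliminating its row and column leaves {D, E, F}.
Row 1, column 6: eliminating its row and column leaves {D}.
Row 2, column 1: eliminating its row and column leaves {A, C, E, F}.
Row 2, column 2: eliminating its row and column leaves {B, E, F}.
Row 2, column 3: eliminating its row and column leaves {A, B, F}.
Row 2, column 5: eliminating its row and column leaves {A, C, E, F}.
Row 2, column 6: eliminating its row and column leaves {A}.
Row 3, column 1: eliminating its row and column leaves {A, E, F}.
Row 3, column 2: eliminating its row and column leaves {B, D, E, F}.
Row 3, column 3: eliminating its row and column leaves {A, B, D, F}.
Row 3, column 4: eliminating its row and column leaves {E, F}.
Row 3, column 5: eliminating its row and column leaves {A, D, E, F}.
Row 4, column 1: eliminating its row and column leaves {A, E, F}.
Row 4, column 2: eliminating its row and column leaves {D, E, F}.
Row 4, column 3: eliminating its row and column leaves {A, D, F}.
Row 4, column 5: eliminating its row and column leaves {A, D, E, F}.
Row 6, column 1: eliminating its row and column leaves {A, C, F}.
Row 6, column 2: eliminating its row and column leaves {D, F}.
Row 6, column 3: eliminating its row and column leaves {A, D, F}.
Row 6, column 5: eliminating its row and column leaves {A, C, D, F}.
Enumerating the assignments across these blanks that avoid any row or column repeat gives 30 completions.

30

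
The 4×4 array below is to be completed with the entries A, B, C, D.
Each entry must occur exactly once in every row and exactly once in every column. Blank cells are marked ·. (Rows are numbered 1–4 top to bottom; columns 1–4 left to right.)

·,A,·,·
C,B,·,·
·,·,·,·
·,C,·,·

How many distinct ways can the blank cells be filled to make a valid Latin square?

8

Row 1, column 1: eliminating its row and column leaves {B, D}.
Row 1, column 3: eliminating its row and column leaves {B, C, D}.
Row 1, column 4: eliminating its row and column leaves {B, C, D}.
Row 2, column 3: eliminating its row and column leaves {A, D}.
Row 2, column 4: eliminating its row and column leaves {A, D}.
Row 3, column 1: eliminating its row and column leaves {A, B, D}.
Row 3, column 2: eliminating its row and column leaves {D}.
Row 3, column 3: eliminating its row and column leaves {A, B, C, D}.
Row 3, column 4: eliminating its row and column leaves {A, B, C, D}.
Row 4, column 1: eliminating its row and column leaves {A, B, D}.
Row 4, column 3: eliminating its row and column leaves {A, B, D}.
Row 4, column 4: eliminating its row and column leaves {A, B, D}.
Enumerating the assignments across these blanks that avoid any row or column repeat gives 8 completions.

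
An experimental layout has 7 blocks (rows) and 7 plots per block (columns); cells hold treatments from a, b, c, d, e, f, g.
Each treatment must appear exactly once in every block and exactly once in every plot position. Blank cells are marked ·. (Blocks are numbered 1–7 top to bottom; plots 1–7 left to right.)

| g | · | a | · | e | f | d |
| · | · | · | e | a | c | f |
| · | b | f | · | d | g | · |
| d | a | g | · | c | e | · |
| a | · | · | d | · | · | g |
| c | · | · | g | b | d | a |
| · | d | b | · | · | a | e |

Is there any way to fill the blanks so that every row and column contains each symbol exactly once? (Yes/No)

No block or plot among the givens repeats a symbol, and propagating forced cells runs into no contradiction.
One valid completion exists (for instance, g c a b e f d / b g d e a c f / e b f a d g c / d a g f c e b / a e c d f b g / c f e g b d a / f d b c g a e).

Yes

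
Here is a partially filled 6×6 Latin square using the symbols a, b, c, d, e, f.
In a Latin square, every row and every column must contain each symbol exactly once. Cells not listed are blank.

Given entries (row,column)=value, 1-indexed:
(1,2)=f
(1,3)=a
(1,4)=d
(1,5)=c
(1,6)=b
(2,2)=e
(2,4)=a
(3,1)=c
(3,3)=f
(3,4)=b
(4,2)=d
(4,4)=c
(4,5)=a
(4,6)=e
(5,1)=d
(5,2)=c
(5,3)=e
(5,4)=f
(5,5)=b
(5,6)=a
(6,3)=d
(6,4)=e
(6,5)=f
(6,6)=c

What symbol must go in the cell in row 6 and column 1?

Row 1, column 1: row 1 has {a, b, c, d, f} and column 1 has {c, d}, leaving only e.
Row 2, column 5: row 2 has {a, e} and column 5 has {a, b, c, f}, leaving only d.
Row 2, column 6: row 2 has {a, d, e} and column 6 has {a, b, c, e}, leaving only f.
Row 2, column 1: row 2 has {a, d, e, f} and column 1 has {c, d, e}, leaving only b.
Row 6 already has {c, d, e, f} and column 1 already has {b, c, d, e}, so row 6, column 1 must be a.

a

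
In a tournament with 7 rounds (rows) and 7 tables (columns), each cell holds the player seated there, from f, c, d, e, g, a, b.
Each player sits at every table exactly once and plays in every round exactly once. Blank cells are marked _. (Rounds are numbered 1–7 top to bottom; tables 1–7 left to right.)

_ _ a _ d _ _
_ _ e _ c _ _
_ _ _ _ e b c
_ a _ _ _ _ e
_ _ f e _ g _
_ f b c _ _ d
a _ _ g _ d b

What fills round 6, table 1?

Round 5, table 7: round 5 has {f, e, g} and table 7 has {c, d, e, b}, leaving only a.
Round 5, table 5: round 5 has {f, e, g, a} and table 5 has {c, d, e}, leaving only b.
Round 7, table 3: round 7 has {d, g, a, b} and table 3 has {f, e, a, b}, leaving only c.
Round 7, table 2: round 7 has {c, d, g, a, b} and table 2 has {f, a}, leaving only e.
Round 7, table 5: round 7 has {c, d, e, g, a, b} and table 5 has {c, d, e, b}, leaving only f.
Round 4, table 5: round 4 has {e, a} and table 5 has {f, c, d, e, b}, leaving only g.
Round 4, table 3: round 4 has {e, g, a} and table 3 has {f, c, e, a, b}, leaving only d.
Round 3, table 3: round 3 has {c, e, b} and table 3 has {f, c, d, e, a, b}, leaving only g.
Round 3, table 2: round 3 has {c, e, g, b} and table 2 has {f, e, a}, leaving only d.
Round 3, table 1: round 3 has {c, d, e, g, b} and table 1 has {a}, leaving only f.
Round 3, table 4: round 3 has {f, c, d, e, g, b} and table 4 has {c, e, g}, leaving only a.
Round 5, table 2: round 5 has {f, e, g, a, b} and table 2 has {f, d, e, a}, leaving only c.
Round 5, table 1: round 5 has {f, c, e, g, a, b} and table 1 has {f, a}, leaving only d.
Round 6, table 5: round 6 has {f, c, d, b} and table 5 has {f, c, d, e, g, b}, leaving only a.
Round 6, table 6: round 6 has {f, c, d, a, b} and table 6 has {d, g, b}, leaving only e.
Round 6 already has {f, c, d, e, a, b} and table 1 already has {f, d, a}, so round 6, table 1 must be g.

g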